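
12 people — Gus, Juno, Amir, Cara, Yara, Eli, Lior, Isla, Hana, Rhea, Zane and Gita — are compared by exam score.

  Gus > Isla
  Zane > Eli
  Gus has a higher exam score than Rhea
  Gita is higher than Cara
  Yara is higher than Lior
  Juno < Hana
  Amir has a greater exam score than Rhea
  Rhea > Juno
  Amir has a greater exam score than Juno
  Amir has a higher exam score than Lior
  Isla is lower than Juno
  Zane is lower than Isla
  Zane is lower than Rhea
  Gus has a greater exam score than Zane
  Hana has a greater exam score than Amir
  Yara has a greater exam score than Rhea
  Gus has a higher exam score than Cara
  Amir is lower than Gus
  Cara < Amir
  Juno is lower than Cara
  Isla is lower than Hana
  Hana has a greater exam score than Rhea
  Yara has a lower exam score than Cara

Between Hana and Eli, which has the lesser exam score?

Eli

Chaining the given relations: Eli < Zane < Isla < Juno < Rhea < Yara < Cara < Amir < Hana.
So Eli < Hana; Eli is the lower of the two.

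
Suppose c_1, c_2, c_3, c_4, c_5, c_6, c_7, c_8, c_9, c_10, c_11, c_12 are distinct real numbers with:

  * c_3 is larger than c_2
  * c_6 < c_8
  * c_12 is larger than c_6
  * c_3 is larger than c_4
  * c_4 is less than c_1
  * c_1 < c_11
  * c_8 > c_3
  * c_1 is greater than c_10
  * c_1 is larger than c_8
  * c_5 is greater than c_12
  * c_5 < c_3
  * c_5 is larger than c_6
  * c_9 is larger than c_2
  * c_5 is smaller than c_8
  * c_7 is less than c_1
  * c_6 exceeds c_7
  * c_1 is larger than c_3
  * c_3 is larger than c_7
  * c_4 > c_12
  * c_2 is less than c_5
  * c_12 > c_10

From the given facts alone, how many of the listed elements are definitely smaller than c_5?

The elements the relations force below c_5 are c_7, c_6, c_10, c_2, c_12 — no chain reaches any other.
That is 5.

5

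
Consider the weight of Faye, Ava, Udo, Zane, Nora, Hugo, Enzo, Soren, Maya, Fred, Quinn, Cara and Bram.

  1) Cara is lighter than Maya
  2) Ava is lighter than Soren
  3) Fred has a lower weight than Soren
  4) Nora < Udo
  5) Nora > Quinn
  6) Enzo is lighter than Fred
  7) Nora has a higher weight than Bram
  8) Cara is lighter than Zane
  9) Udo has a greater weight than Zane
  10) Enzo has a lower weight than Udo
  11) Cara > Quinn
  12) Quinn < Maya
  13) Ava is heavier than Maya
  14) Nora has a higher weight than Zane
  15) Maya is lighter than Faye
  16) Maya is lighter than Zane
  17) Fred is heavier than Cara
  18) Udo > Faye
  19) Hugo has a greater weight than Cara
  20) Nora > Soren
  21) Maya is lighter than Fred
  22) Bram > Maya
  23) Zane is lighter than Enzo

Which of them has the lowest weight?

Cara is not least since Quinn < Cara; Maya is not least since Quinn < Maya; Ava is not least since Maya < Ava; Faye is not least since Maya < Faye; Zane is not least since Maya < Zane; Enzo is not least since Zane < Enzo; Hugo is not least since Cara < Hugo; Fred is not least since Maya < Fred; Bram is not least since Maya < Bram; Soren is not least since Ava < Soren; Nora is not least since Bram < Nora; Udo is not least since Enzo < Udo.
Only Quinn has nothing below it, so Quinn is the lowest weight.

Quinn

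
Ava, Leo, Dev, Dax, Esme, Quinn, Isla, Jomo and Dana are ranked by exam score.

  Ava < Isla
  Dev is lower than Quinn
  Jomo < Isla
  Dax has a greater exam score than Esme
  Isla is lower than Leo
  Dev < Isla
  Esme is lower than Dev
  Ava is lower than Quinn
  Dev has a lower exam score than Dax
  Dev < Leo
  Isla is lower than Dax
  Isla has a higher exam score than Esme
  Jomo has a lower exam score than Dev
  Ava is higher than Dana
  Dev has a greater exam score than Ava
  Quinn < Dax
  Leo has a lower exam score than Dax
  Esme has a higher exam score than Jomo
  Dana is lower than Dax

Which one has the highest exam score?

Dax

Chaining downward from Dax: directly below it, Dana, Esme, Dev, Isla, Quinn, Leo; then Jomo, Ava.
That covers every other element, and nothing is given above Dax, so Dax is the highest exam score.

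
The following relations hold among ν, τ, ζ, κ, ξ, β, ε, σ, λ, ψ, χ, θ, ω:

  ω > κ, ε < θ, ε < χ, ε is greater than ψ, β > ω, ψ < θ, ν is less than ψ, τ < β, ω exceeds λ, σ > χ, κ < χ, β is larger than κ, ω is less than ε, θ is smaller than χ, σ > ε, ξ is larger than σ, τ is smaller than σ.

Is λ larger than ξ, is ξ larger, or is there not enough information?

Chaining the given relations: λ < ω < ε < θ < χ < σ < ξ.
So ξ is larger.

ξ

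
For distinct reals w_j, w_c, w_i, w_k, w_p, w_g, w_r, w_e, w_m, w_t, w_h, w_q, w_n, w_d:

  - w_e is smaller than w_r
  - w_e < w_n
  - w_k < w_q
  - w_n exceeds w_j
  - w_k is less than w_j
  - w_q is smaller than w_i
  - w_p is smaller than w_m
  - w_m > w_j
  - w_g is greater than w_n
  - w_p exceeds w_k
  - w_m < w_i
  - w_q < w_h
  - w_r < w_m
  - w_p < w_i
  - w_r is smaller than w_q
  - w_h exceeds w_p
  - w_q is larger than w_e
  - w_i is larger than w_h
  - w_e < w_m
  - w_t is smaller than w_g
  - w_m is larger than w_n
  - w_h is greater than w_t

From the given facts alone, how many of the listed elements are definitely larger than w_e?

The elements the relations force above w_e are w_r, w_n, w_q, w_g, w_m, w_h, w_i — no chain reaches any other.
That is 7.

7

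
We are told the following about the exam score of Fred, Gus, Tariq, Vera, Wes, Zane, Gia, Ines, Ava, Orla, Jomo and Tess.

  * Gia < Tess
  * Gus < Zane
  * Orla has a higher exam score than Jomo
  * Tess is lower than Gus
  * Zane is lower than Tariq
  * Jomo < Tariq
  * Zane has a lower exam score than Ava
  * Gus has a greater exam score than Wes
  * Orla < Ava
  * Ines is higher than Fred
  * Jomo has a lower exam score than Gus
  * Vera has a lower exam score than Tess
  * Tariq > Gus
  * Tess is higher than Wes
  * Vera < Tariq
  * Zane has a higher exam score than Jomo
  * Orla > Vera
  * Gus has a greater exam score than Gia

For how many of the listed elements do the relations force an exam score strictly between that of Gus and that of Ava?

1

Chaining upward from Gus reaches: Zane, Tariq.
Chaining downward from Ava reaches: Vera, Wes, Gia, Tess, Jomo, Zane, Orla.
Strictly between Gus and Ava are those in both lists: Zane — 1 element.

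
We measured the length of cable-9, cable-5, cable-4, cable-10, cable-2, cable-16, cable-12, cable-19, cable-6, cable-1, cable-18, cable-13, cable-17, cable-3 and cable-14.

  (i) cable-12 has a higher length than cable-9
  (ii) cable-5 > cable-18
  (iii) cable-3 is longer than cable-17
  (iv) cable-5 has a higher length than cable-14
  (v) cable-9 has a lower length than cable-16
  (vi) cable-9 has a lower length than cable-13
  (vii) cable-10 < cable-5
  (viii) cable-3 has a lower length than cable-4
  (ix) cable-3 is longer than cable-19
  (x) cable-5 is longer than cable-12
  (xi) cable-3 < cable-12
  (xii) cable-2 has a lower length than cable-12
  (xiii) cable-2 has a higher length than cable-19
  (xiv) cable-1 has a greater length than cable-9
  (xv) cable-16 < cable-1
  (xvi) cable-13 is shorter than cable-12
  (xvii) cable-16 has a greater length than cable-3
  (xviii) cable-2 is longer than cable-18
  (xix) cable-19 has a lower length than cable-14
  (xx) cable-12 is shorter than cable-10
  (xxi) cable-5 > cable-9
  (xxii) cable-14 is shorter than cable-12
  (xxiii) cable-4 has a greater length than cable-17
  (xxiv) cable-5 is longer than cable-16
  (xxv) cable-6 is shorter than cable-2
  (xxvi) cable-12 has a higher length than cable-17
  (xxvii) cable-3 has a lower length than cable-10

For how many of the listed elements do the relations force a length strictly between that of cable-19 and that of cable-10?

The relations place cable-19 below cable-10. An element lies strictly between them when it is forced above cable-19 and also forced below cable-10.
Above cable-19: {cable-2, cable-3, cable-4, cable-16, cable-14, cable-1, cable-12, cable-5}. Below cable-10: {cable-6, cable-18, cable-17, cable-2, cable-9, cable-3, cable-13, cable-14, cable-12}.
Intersection: {cable-2, cable-3, cable-14, cable-12} — 4.

4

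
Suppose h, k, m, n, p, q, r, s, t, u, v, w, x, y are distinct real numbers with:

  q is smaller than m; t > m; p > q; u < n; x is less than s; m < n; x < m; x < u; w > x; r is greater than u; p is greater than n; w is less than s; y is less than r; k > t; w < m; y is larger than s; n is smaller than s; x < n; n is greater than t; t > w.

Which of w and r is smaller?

w

Link the given pairs in sequence: w < m; m < t; t < n; n < s; s < y; y < r.
Chaining these gives w < m < t < n < s < y < r.
So w < r; w is the smaller of the two.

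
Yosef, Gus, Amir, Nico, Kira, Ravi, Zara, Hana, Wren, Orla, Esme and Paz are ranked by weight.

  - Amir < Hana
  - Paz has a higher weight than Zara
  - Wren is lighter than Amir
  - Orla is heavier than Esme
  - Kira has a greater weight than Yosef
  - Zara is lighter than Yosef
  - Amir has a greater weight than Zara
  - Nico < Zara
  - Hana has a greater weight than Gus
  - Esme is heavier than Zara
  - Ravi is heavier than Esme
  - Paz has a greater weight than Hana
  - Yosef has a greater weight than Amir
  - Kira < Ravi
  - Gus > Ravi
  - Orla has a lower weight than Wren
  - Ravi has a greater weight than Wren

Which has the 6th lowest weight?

Chaining the given pairs: Nico < Zara < Esme < Orla < Wren < Amir < Yosef < Kira < Ravi < Gus < Hana < Paz.
The 6th smallest is Amir.

Amir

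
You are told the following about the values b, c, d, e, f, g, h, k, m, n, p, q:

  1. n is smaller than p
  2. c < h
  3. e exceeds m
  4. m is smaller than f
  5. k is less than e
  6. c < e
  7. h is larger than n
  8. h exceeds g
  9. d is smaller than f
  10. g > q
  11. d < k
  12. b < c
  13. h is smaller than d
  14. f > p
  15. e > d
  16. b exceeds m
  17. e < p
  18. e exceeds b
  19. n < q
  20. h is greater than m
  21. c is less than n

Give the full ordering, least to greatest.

The consecutive links are each given: m < b; b < c; c < n; n < q; q < g; g < h; h < d; d < k; k < e; e < p; p < f.

m < b < c < n < q < g < h < d < k < e < p < f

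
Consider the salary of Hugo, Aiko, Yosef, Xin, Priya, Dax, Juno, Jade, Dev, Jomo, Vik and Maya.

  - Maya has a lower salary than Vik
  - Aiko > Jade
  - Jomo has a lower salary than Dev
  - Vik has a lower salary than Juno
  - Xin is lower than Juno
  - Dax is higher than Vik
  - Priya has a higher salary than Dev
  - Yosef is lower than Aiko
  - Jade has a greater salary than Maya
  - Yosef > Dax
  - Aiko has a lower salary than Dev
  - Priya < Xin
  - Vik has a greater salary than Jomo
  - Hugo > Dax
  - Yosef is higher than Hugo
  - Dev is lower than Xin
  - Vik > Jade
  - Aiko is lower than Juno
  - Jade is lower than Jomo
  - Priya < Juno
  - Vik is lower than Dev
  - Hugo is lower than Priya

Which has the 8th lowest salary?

Chaining the given pairs: Maya < Jade < Jomo < Vik < Dax < Hugo < Yosef < Aiko < Dev < Priya < Xin < Juno.
Counting 8 from the smallest end gives Aiko.

Aiko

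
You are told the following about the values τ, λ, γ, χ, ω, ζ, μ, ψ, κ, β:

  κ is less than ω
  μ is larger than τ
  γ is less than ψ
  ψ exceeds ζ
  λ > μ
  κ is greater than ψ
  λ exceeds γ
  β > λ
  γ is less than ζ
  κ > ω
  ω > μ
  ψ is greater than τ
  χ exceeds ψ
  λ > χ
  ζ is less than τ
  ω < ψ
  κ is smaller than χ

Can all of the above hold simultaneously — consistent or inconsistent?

We have κ < ω stated directly, yet also ω < ψ < κ by chaining the others — so ω < κ. Contradiction.

inconsistent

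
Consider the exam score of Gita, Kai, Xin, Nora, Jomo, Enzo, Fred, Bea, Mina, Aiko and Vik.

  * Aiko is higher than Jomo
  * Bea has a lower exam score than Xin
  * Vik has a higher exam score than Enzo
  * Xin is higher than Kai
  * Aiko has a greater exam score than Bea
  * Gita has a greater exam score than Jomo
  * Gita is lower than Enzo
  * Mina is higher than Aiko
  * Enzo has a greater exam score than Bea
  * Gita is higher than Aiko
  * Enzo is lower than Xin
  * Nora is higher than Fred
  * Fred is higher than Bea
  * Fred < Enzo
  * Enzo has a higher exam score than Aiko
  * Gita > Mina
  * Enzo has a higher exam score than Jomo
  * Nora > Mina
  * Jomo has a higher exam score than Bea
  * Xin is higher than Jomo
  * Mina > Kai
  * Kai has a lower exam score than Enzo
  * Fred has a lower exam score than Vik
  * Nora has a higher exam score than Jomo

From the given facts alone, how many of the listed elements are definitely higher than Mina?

The elements the relations force above Mina are Gita, Enzo, Xin, Vik, Nora — no chain reaches any other.
That is 5.

5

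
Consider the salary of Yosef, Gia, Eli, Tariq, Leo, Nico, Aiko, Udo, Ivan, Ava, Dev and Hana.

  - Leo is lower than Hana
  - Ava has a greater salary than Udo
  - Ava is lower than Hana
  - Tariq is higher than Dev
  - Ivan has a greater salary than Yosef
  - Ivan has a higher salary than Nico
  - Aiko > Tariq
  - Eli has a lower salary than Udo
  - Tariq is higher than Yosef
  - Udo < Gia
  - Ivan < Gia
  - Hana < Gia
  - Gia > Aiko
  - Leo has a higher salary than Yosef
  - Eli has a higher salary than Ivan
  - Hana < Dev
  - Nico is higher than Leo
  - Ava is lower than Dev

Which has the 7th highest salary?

Udo

The consecutive relations fix a unique order: Yosef < Leo < Nico < Ivan < Eli < Udo < Ava < Hana < Dev < Tariq < Aiko < Gia.
Counting 7 from the largest end gives Udo.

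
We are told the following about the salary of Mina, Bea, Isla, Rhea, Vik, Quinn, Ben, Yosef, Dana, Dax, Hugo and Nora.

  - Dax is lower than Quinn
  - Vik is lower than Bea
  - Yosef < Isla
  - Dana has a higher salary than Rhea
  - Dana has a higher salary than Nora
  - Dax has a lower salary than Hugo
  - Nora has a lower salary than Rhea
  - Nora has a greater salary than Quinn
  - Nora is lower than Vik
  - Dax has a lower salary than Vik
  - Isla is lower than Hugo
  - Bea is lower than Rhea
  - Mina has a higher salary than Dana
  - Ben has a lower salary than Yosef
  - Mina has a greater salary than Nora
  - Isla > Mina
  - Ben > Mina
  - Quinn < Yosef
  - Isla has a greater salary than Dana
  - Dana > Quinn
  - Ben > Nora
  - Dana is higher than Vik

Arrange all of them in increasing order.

Dax < Quinn < Nora < Vik < Bea < Rhea < Dana < Mina < Ben < Yosef < Isla < Hugo

Each adjacent pair is fixed by a given relation: Dax < Quinn; Quinn < Nora; Nora < Vik; Vik < Bea; Bea < Rhea; Rhea < Dana; Dana < Mina; Mina < Ben; Ben < Yosef; Yosef < Isla; Isla < Hugo. Chaining them end to end gives the full order.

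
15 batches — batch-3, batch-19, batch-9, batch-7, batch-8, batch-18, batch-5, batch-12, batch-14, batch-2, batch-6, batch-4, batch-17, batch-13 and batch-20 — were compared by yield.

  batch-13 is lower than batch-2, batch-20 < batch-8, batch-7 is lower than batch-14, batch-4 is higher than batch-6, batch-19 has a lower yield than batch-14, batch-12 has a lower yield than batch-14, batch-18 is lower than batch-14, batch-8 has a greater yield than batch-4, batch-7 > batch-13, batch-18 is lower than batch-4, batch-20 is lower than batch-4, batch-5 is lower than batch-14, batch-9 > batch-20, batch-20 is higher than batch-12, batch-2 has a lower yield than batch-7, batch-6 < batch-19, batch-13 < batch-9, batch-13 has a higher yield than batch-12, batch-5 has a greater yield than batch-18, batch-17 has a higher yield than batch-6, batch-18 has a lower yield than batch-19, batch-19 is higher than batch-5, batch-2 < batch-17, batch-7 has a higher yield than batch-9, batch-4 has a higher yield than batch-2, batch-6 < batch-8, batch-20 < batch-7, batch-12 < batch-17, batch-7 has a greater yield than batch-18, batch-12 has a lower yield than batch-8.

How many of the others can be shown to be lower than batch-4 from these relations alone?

6

From batch-4 the given relations immediately reach batch-2, batch-20, batch-6, batch-18.
From those, batch-12, batch-13 — 6 in total.
Nothing else is reachable below batch-4; 6 in all.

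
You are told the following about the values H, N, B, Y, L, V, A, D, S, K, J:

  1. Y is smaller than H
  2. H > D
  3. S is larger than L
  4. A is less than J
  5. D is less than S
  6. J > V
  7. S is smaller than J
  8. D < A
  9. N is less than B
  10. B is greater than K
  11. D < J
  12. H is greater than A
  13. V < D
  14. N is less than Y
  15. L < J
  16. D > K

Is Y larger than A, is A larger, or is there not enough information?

Following every chain through A: above A we get J, H; below A we get K, V, D.
Y is not reached, and no chain runs the other way from Y to A.
So the given relations leave the order of A and Y undetermined.

undetermined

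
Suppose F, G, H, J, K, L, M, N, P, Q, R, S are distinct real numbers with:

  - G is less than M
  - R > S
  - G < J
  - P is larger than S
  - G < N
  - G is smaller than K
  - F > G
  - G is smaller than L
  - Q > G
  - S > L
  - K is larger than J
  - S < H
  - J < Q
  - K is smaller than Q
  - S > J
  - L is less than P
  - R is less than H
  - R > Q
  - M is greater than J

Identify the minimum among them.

L is not least since G < L; N is not least since G < N; J is not least since G < J; S is not least since J < S; K is not least since G < K; P is not least since S < P; Q is not least since J < Q; F is not least since G < F; R is not least since S < R; M is not least since J < M; H is not least since R < H.
Only G has nothing below it, so G is the minimum.

G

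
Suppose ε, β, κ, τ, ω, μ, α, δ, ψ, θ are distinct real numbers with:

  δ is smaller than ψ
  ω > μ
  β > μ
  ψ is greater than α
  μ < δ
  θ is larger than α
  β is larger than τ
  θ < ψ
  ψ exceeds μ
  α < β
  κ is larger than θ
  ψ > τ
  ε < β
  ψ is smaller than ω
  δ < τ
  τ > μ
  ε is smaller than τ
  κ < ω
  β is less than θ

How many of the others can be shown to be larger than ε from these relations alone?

From ε the given relations immediately reach τ, β.
From those, θ, ψ — 4 in total.
From those, κ, ω — 6 in total.
Nothing else is reachable above ε; 6 in all.

6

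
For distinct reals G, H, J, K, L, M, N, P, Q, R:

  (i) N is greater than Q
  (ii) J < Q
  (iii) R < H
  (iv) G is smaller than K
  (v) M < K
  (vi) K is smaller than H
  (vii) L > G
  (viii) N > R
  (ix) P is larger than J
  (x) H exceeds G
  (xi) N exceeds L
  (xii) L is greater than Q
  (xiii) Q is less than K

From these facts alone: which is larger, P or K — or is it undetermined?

undetermined

Following every chain through K: above K we get H; below K we get J, Q, G, M.
P is not reached, and no chain runs the other way from P to K.
So the given relations leave the order of K and P undetermined.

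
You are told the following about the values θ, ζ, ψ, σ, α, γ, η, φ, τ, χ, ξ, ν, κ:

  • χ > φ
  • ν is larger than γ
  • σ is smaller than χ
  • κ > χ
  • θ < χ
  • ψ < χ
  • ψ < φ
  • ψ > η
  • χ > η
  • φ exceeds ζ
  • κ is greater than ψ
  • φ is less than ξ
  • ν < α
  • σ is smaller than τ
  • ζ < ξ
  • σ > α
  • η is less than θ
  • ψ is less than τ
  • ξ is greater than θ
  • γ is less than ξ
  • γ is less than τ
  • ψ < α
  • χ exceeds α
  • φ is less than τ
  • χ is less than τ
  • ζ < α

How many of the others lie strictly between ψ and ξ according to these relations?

The relations place ψ below ξ. An element lies strictly between them when it is forced above ψ and also forced below ξ.
Above ψ: {α, φ, σ, χ, τ, κ}. Below ξ: {η, γ, ζ, θ, φ}.
Intersection: {φ} — 1.

1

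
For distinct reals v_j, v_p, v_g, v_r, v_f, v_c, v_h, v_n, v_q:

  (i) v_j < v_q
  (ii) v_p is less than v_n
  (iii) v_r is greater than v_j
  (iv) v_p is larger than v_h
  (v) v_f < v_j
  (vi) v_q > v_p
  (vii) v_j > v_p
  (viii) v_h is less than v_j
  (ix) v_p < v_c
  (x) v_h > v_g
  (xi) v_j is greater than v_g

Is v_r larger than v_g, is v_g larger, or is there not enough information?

Following the relations from v_g: v_g < v_h < v_p < v_j < v_r.
So v_r is larger.

v_r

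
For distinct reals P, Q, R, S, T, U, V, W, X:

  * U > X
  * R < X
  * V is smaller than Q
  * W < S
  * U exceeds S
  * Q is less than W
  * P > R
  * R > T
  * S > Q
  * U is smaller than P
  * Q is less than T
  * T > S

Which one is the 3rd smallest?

W

Chaining the given pairs: V < Q < W < S < T < R < X < U < P.
The 3rd smallest is W.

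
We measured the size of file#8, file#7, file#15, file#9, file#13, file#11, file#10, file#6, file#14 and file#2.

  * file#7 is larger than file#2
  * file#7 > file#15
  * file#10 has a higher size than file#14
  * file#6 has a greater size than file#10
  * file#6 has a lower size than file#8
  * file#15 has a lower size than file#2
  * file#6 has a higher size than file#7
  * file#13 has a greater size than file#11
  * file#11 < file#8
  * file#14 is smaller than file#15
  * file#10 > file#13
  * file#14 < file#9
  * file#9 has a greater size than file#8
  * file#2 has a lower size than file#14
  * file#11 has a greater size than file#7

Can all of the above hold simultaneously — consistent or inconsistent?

inconsistent

We have file#2 < file#14 stated directly, yet also file#14 < file#15 < file#2 by chaining the others — so file#14 < file#2. Contradiction.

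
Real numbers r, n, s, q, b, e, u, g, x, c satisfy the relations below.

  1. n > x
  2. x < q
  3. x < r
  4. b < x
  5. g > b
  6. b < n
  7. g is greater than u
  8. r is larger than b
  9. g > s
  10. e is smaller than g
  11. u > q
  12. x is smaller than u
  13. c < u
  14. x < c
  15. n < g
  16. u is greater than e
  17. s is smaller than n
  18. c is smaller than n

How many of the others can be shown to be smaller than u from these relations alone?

5

Directly below u: x, c, e, q.
One step further: b (5 so far).
Nothing else is reachable below u; 5 in all.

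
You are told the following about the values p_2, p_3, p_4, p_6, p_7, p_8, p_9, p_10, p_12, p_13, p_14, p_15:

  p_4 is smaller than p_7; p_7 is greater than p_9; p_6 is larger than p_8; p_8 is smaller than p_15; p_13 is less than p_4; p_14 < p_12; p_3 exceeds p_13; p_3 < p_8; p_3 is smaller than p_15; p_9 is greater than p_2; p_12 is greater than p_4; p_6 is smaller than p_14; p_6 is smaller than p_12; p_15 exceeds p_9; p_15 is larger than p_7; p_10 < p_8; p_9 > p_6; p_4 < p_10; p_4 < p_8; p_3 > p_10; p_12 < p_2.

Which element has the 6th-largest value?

p_14

Piecing the relations together gives one ordering: p_13 < p_4 < p_10 < p_3 < p_8 < p_6 < p_14 < p_12 < p_2 < p_9 < p_7 < p_15.
The 6th largest is p_14.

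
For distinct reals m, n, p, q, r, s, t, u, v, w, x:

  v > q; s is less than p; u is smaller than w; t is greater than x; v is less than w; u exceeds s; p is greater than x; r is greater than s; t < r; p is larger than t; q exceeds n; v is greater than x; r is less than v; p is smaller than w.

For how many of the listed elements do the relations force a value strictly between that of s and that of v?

Chaining upward from s reaches: p, r, u, w.
Chaining downward from v reaches: x, n, t, q, r.
Strictly between s and v are those in both lists: r — 1 element.

1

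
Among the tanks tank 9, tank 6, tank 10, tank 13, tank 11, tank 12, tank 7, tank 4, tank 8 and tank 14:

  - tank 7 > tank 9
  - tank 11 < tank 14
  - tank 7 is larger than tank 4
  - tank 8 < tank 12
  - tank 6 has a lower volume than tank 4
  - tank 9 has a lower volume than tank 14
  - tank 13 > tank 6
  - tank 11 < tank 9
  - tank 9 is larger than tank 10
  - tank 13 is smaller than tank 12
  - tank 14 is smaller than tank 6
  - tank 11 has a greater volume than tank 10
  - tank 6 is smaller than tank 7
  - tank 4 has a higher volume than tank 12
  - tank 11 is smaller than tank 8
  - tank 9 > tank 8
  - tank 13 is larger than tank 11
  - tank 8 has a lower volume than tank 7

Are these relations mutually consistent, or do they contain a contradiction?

Every relation is compatible with tank 10 < tank 11 < tank 8 < tank 9 < tank 14 < tank 6 < tank 13 < tank 12 < tank 4 < tank 7; the set is consistent.

consistent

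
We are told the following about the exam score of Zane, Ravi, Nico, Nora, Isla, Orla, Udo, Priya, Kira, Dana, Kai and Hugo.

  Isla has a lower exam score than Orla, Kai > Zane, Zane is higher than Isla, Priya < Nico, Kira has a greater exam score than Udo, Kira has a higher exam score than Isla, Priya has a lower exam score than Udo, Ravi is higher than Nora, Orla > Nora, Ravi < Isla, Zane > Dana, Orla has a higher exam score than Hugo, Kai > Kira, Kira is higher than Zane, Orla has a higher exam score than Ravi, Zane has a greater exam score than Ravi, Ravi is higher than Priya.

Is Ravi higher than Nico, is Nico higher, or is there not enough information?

undetermined

Following every chain through Ravi: above Ravi we get Isla, Zane, Orla, Kira, Kai; below Ravi we get Priya, Nora.
Nico is not reached, and no chain runs the other way from Nico to Ravi.
So the given relations leave the order of Ravi and Nico undetermined.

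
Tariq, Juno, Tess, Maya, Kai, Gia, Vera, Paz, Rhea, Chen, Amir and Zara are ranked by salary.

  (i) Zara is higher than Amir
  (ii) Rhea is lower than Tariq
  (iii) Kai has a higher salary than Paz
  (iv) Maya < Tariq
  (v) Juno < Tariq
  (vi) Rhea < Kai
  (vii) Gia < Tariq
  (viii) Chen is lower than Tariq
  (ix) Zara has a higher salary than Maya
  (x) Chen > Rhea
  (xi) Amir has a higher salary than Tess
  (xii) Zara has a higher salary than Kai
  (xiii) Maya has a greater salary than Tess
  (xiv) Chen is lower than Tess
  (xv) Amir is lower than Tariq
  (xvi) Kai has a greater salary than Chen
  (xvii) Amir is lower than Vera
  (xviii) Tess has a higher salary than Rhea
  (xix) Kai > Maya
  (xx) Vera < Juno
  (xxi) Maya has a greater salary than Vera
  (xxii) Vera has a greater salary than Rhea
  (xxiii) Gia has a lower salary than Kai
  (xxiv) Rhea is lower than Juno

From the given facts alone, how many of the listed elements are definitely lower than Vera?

The elements the relations force below Vera are Rhea, Chen, Tess, Amir — no chain reaches any other.
That is 4.

4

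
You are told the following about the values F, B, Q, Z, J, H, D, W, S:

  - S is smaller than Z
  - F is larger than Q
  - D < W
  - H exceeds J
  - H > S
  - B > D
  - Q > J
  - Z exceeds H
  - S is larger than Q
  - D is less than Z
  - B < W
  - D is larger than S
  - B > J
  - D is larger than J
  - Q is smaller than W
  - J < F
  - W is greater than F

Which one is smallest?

Q is not least since J < Q; S is not least since Q < S; D is not least since J < D; H is not least since J < H; B is not least since J < B; F is not least since J < F; W is not least since D < W; Z is not least since D < Z.
Only J has nothing below it, so J is the smallest.

J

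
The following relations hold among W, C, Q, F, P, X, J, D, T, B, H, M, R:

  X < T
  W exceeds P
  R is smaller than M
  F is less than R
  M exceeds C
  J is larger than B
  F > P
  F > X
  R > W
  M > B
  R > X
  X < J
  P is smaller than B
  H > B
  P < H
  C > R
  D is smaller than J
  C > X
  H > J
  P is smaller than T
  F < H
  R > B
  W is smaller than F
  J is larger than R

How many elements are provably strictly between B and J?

1

Chaining upward from B reaches: R, H, C, M.
Chaining downward from J reaches: X, D, P, W, F, R.
Strictly between B and J are those in both lists: R — 1 element.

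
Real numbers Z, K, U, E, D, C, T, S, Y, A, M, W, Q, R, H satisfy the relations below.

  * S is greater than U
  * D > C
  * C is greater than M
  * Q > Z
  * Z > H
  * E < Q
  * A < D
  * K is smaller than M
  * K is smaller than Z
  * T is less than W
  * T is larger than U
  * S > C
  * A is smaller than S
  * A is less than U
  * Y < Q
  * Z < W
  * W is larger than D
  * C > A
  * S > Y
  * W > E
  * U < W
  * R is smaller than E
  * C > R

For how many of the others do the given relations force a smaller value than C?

The elements the relations force below C are A, R, K, M — no chain reaches any other.
That is 4.

4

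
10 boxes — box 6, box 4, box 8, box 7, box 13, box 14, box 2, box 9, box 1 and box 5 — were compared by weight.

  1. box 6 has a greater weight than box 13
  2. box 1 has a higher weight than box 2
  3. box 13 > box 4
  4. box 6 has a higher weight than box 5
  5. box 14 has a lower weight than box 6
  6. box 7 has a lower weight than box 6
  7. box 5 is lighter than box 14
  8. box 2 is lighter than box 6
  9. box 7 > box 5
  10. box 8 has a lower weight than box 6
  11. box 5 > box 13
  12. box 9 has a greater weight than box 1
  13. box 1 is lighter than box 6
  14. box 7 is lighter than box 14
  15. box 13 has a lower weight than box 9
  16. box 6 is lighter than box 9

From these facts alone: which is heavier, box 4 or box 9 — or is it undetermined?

box 4 < box 13 and box 13 < box 5 give box 4 < box 5.
Then box 5 < box 7 extends the chain to box 7.
Then box 7 < box 14 extends the chain to box 14.
With box 14 < box 6: box 4 < box 13 < box 5 < box 7 < box 14 < box 6.
With box 6 < box 9: box 4 < box 13 < box 5 < box 7 < box 14 < box 6 < box 9.
So box 9 is heavier.

box 9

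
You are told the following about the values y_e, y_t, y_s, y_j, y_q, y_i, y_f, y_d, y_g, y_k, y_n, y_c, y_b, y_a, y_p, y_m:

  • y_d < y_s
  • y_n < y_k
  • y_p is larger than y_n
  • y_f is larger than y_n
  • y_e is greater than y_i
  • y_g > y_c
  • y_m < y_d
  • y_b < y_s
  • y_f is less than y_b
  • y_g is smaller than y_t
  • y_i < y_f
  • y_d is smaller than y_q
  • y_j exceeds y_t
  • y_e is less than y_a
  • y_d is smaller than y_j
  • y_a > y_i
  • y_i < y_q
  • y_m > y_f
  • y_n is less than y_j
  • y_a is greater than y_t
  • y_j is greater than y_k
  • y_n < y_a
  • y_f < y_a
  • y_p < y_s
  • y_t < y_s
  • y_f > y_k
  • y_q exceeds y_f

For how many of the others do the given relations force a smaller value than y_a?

8

Directly below y_a: y_i, y_n, y_f, y_e, y_t.
One step further: y_k, y_g (7 so far).
One step further: y_c (8 so far).
No other element is forced below y_a by the given relations, so the count is 8.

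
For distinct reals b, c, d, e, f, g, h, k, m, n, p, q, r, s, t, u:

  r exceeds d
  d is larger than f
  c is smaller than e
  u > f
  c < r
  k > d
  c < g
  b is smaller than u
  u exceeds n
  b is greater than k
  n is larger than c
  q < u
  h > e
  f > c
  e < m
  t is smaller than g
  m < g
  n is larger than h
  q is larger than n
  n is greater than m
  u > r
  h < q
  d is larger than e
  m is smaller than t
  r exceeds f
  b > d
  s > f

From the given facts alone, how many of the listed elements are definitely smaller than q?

Directly below q: h, n.
One step further: c, e, m (5 so far).
No other element is forced below q by the given relations, so the count is 5.

5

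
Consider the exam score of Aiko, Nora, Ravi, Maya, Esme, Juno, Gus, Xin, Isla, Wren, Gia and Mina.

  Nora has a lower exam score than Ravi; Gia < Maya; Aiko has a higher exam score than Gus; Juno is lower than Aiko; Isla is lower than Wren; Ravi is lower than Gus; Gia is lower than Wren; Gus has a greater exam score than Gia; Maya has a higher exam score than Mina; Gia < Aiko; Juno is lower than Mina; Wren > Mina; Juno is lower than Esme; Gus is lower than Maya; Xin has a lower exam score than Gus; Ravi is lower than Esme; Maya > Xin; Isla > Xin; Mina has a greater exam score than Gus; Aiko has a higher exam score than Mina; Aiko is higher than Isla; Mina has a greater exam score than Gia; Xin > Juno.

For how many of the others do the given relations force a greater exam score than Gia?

The elements the relations force above Gia are Gus, Mina, Aiko, Wren, Maya — no chain reaches any other.
That is 5.

5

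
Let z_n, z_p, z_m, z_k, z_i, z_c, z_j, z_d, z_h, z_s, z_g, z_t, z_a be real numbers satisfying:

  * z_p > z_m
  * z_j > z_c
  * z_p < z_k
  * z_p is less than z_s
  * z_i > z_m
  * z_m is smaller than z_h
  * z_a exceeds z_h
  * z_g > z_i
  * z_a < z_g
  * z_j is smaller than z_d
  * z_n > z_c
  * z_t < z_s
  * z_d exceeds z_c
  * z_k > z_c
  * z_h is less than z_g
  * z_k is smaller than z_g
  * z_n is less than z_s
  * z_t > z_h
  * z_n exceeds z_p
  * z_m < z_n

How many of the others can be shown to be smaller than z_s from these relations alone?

Directly below z_s: z_p, z_n, z_t.
One step further: z_m, z_c, z_h (6 so far).
Nothing else is reachable below z_s; 6 in all.

6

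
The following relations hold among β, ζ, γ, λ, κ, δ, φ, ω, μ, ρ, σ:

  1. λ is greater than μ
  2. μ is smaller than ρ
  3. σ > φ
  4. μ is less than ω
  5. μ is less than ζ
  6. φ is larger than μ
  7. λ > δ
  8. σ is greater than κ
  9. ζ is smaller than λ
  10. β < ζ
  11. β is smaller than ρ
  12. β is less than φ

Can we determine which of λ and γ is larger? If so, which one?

Following every chain through γ: nothing is chained to γ.
λ is not reached, and no chain runs the other way from λ to γ.
So the given relations leave the order of γ and λ undetermined.

undetermined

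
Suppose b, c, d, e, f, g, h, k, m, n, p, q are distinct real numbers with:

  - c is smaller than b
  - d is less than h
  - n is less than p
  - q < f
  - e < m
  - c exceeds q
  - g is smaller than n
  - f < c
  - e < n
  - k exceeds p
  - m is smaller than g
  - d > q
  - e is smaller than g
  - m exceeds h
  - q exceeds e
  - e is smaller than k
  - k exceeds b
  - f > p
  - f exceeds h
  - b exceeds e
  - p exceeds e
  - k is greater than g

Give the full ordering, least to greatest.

Each adjacent pair is fixed by a given relation: e < q; q < d; d < h; h < m; m < g; g < n; n < p; p < f; f < c; c < b; b < k. Chaining them end to end gives the full order.

e < q < d < h < m < g < n < p < f < c < b < k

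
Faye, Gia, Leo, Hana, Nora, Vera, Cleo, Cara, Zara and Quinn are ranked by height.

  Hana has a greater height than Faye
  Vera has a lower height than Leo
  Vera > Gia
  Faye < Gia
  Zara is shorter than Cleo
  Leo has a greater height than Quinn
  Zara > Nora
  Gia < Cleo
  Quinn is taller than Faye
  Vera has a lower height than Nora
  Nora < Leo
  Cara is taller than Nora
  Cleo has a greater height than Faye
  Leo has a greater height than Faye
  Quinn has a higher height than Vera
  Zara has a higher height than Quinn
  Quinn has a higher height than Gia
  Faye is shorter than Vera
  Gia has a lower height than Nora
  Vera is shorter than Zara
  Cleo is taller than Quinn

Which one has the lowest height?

Chaining upward from Faye: directly above it, Gia, Vera, Quinn, Hana, Leo, Cleo; then Nora, Zara; then Cara.
That covers every other element, and nothing is given below Faye, so Faye is the lowest height.

Faye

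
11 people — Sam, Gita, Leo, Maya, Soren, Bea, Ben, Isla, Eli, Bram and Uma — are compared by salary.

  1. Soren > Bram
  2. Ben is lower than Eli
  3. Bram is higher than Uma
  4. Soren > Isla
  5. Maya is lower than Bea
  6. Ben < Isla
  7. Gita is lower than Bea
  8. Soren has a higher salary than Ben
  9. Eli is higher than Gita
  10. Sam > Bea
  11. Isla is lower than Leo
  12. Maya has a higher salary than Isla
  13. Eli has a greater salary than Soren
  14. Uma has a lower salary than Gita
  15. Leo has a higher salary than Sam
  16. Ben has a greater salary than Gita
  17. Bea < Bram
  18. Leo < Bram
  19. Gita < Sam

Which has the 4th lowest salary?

Isla

Piecing the relations together gives one ordering: Uma < Gita < Ben < Isla < Maya < Bea < Sam < Leo < Bram < Soren < Eli.
Counting 4 from the smallest end gives Isla.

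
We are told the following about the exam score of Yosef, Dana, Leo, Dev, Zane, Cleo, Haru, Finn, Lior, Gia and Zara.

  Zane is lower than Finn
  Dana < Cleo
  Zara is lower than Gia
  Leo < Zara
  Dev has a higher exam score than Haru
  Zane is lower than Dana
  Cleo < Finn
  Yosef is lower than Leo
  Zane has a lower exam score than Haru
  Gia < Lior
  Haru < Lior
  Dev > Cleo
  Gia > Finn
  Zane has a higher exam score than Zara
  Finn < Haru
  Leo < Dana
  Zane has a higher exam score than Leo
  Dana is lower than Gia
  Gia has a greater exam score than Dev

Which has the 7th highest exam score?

Dana

Chaining the given pairs: Yosef < Leo < Zara < Zane < Dana < Cleo < Finn < Haru < Dev < Gia < Lior.
The 7th largest is Dana.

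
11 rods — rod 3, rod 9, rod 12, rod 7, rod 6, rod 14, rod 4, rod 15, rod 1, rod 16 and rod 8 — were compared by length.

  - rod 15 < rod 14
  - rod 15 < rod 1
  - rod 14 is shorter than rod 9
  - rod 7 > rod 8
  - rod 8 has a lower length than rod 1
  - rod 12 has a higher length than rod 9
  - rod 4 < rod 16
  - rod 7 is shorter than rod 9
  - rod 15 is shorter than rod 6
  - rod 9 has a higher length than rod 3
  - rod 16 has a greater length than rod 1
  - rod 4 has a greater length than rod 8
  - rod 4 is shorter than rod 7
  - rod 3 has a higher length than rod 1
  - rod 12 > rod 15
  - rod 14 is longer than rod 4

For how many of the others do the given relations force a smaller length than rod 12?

Directly below rod 12: rod 15, rod 9.
One step further: rod 7, rod 14, rod 3 (5 so far).
One step further: rod 8, rod 4, rod 1 (8 so far).
Nothing else is reachable below rod 12; 8 in all.

8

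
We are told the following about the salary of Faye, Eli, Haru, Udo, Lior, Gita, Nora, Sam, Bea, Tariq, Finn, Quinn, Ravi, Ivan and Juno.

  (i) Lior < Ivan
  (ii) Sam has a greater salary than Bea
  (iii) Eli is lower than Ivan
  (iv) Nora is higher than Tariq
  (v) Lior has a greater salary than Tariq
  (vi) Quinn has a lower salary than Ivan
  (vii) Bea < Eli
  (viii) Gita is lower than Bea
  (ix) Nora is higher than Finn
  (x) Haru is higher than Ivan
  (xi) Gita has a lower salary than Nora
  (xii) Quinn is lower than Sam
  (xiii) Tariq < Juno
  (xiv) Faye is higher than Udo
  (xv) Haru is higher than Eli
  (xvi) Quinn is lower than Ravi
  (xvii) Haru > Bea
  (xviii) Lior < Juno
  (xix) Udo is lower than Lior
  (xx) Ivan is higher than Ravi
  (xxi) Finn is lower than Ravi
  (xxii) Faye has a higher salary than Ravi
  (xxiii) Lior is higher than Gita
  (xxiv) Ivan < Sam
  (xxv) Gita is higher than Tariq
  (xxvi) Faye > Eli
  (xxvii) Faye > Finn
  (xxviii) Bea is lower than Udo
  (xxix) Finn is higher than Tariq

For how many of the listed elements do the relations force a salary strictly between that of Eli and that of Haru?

The relations place Eli below Haru. An element lies strictly between them when it is forced above Eli and also forced below Haru.
Above Eli: {Faye, Ivan, Sam}. Below Haru: {Quinn, Tariq, Gita, Bea, Udo, Finn, Ravi, Lior, Ivan}.
Intersection: {Ivan} — 1.

1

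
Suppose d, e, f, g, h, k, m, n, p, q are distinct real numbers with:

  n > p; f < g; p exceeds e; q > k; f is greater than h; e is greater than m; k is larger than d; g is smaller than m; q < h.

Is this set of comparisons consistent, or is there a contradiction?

consistent

The single ordering d < k < q < h < f < g < m < e < p < n satisfies every listed relation, so no contradiction arises.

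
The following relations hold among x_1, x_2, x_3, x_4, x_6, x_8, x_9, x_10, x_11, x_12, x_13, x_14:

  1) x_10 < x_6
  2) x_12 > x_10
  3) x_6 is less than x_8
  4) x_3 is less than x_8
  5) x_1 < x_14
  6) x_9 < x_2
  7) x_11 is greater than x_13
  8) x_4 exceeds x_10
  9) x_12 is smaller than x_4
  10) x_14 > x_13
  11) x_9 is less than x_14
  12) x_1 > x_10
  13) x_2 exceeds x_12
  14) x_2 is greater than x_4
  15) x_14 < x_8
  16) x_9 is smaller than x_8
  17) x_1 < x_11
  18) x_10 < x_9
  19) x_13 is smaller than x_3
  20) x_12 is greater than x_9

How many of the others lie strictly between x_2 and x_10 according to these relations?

3

The relations place x_10 below x_2. An element lies strictly between them when it is forced above x_10 and also forced below x_2.
Above x_10: {x_1, x_9, x_6, x_14, x_8, x_12, x_11, x_4}. Below x_2: {x_9, x_12, x_4}.
Intersection: {x_9, x_12, x_4} — 3.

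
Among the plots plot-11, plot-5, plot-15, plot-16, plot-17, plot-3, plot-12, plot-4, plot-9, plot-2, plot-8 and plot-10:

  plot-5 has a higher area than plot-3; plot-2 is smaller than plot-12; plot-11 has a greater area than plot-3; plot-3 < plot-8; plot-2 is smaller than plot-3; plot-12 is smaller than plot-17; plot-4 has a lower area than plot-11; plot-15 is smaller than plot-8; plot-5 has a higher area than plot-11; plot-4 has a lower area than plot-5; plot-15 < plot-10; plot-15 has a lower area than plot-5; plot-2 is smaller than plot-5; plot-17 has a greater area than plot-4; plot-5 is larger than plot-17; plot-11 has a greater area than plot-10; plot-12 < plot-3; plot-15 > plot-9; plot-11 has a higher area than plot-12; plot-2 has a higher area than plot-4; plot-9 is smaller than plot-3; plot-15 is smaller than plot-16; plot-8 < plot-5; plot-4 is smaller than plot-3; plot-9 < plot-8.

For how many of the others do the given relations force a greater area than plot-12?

5

From plot-12 the given relations immediately reach plot-3, plot-11, plot-17.
From those, plot-8, plot-5 — 5 in total.
No other element is forced above plot-12 by the given relations, so the count is 5.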